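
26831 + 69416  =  96247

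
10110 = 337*30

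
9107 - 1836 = 7271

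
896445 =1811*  495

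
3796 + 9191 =12987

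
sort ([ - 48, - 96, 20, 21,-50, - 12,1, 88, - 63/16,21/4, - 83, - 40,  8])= [-96, - 83, - 50, - 48, - 40, - 12, - 63/16, 1,21/4,  8, 20, 21, 88]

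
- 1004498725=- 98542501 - 905956224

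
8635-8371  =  264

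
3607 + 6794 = 10401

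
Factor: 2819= 2819^1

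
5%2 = 1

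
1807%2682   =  1807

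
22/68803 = 22/68803 = 0.00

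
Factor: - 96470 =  - 2^1*5^1*11^1*877^1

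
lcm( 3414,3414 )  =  3414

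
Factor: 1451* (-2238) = -3247338 = -  2^1*3^1  *373^1* 1451^1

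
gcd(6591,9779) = 1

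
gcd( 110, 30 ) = 10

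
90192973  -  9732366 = 80460607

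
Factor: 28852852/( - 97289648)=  - 2^( - 2)*7^1*409^(- 1 ) * 569^1* 1811^1*14867^( - 1)= - 7213213/24322412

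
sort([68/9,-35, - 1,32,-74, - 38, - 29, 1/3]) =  [-74 , -38, -35, - 29, - 1, 1/3,68/9,32 ]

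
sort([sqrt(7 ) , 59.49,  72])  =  [sqrt( 7 ), 59.49,72 ]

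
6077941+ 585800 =6663741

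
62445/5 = 12489 = 12489.00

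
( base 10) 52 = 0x34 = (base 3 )1221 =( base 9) 57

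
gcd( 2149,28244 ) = 307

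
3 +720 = 723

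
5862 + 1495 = 7357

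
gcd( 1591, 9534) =1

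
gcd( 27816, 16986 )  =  114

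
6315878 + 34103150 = 40419028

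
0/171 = 0 =0.00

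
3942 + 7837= 11779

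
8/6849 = 8/6849=   0.00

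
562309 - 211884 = 350425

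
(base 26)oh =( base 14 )33B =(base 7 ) 1604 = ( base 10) 641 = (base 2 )1010000001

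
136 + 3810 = 3946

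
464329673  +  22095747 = 486425420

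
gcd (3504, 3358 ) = 146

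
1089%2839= 1089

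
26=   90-64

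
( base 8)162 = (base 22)54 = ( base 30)3O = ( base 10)114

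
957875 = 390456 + 567419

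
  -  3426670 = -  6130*559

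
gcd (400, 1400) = 200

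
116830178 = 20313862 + 96516316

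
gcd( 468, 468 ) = 468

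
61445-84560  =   - 23115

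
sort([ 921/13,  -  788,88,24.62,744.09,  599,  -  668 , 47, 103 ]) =[ - 788, -668, 24.62,47, 921/13, 88, 103,599,744.09 ]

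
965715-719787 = 245928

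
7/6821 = 7/6821 = 0.00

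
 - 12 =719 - 731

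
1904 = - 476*( - 4)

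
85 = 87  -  2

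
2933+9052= 11985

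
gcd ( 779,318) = 1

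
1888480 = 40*47212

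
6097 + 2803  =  8900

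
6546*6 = 39276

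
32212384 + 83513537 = 115725921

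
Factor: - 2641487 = - 2641487^1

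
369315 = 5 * 73863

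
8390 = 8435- 45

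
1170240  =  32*36570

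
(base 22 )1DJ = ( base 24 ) 18L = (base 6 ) 3353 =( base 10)789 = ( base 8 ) 1425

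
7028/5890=3514/2945 = 1.19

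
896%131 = 110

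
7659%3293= 1073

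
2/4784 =1/2392 = 0.00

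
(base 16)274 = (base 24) 124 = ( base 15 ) 2BD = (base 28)MC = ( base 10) 628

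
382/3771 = 382/3771 = 0.10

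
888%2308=888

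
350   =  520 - 170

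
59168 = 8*7396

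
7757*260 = 2016820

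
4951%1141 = 387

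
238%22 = 18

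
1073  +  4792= 5865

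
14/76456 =7/38228 = 0.00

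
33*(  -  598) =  - 19734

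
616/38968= 77/4871 =0.02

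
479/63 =479/63 = 7.60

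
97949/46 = 2129 + 15/46 = 2129.33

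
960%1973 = 960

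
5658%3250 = 2408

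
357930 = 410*873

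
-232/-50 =116/25 = 4.64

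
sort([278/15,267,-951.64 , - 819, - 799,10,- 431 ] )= [ - 951.64, - 819, - 799, - 431, 10, 278/15 , 267]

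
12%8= 4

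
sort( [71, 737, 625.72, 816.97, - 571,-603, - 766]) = [ - 766 , - 603, - 571,71, 625.72,737, 816.97 ] 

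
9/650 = 9/650= 0.01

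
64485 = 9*7165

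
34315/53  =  647 + 24/53 = 647.45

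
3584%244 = 168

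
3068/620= 767/155 = 4.95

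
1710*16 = 27360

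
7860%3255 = 1350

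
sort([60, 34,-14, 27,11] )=[ - 14,11, 27,34,60]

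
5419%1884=1651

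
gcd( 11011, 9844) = 1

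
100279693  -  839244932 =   -  738965239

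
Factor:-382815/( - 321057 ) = 905/759 = 3^(-1 )*5^1*11^(-1 )*23^( - 1)* 181^1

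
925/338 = 925/338=2.74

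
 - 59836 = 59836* ( - 1 )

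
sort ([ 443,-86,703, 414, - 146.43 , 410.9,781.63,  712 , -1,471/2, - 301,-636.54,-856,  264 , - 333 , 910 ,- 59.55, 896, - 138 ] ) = [ - 856, - 636.54  , - 333, - 301,-146.43,-138,  -  86, - 59.55, - 1, 471/2 , 264, 410.9,414 , 443,703, 712,  781.63, 896 , 910 ] 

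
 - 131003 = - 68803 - 62200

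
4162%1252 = 406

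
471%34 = 29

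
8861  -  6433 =2428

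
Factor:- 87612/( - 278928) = 2^(-2)*3^(  -  1) * 7^2*13^(- 1) =49/156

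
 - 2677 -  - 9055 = 6378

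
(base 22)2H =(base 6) 141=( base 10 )61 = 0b111101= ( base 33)1S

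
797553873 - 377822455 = 419731418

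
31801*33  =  1049433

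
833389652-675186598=158203054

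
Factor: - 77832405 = - 3^2*5^1*7^1*247087^1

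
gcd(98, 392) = 98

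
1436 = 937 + 499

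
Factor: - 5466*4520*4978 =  - 122988060960 = - 2^5*3^1*5^1*19^1*113^1*131^1*911^1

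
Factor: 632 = 2^3*79^1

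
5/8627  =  5/8627 = 0.00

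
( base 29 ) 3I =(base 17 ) 63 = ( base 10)105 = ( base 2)1101001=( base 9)126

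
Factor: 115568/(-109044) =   -  2^2*3^( - 2)*13^ (-1 )*31^1=-124/117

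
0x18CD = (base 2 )1100011001101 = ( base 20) FH9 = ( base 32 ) 66d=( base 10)6349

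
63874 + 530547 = 594421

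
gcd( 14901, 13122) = 3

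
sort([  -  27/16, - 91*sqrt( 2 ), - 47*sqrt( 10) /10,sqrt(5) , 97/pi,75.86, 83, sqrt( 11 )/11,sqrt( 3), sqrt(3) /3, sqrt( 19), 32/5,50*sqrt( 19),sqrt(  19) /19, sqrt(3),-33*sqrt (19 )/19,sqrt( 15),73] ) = [-91*sqrt( 2), - 47*sqrt( 10 )/10,  -  33*sqrt(19) /19,  -  27/16,sqrt( 19)/19, sqrt( 11)/11, sqrt( 3 )/3 , sqrt ( 3 ),sqrt( 3), sqrt (5),  sqrt (15), sqrt( 19), 32/5, 97/pi,73, 75.86, 83,  50*sqrt( 19)]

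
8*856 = 6848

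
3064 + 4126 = 7190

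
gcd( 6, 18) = 6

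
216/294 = 36/49=   0.73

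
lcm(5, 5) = 5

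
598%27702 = 598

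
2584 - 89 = 2495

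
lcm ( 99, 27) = 297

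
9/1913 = 9/1913 = 0.00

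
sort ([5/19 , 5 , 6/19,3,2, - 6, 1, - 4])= [ - 6,-4, 5/19, 6/19,1, 2,3, 5]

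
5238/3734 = 2619/1867  =  1.40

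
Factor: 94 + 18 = 2^4*7^1= 112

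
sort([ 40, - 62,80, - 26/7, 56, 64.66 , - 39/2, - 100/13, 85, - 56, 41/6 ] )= [ - 62, - 56, - 39/2, - 100/13, - 26/7,41/6, 40 , 56,64.66, 80,85] 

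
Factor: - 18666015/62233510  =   - 3733203/12446702 = - 2^(-1)*3^1*1244401^1*6223351^(  -  1)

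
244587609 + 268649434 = 513237043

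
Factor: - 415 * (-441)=3^2*5^1*7^2 * 83^1 = 183015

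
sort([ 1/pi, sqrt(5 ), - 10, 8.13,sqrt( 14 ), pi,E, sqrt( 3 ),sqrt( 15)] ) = [ - 10,1/pi , sqrt (3)  ,  sqrt(5), E, pi, sqrt( 14), sqrt(15), 8.13]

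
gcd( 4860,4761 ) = 9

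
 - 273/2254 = - 39/322 =- 0.12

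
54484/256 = 212+53/64 = 212.83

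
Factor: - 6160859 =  - 1777^1*3467^1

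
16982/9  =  1886 + 8/9 = 1886.89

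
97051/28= 97051/28 =3466.11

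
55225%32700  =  22525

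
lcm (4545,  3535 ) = 31815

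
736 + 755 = 1491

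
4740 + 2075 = 6815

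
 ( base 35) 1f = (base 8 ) 62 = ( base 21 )28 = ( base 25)20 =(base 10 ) 50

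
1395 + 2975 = 4370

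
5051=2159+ 2892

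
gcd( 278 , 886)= 2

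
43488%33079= 10409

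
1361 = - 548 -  - 1909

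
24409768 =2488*9811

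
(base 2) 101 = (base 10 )5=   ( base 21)5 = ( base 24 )5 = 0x5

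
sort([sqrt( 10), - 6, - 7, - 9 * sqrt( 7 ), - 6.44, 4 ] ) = [ - 9 * sqrt(7 ), - 7, - 6.44 ,-6,sqrt( 10 ),4 ] 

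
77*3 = 231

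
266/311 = 266/311 = 0.86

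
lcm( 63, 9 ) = 63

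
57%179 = 57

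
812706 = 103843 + 708863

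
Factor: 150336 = 2^6*3^4*29^1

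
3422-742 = 2680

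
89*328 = 29192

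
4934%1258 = 1160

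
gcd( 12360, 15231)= 3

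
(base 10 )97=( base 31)34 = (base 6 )241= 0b1100001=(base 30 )37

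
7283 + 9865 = 17148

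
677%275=127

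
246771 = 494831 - 248060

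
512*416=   212992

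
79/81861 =79/81861 = 0.00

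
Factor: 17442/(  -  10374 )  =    -  153/91  =  - 3^2 *7^( - 1 )*13^(- 1)*17^1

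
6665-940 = 5725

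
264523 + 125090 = 389613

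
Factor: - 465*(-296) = 137640 = 2^3*3^1 *5^1 * 31^1 * 37^1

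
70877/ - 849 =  - 84 + 439/849 = - 83.48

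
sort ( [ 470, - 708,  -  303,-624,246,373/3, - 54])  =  [ - 708, - 624, - 303,-54,  373/3,246, 470 ] 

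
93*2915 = 271095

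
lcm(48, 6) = 48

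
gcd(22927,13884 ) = 1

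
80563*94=7572922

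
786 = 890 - 104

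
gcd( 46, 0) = 46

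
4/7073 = 4/7073= 0.00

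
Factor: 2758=2^1 * 7^1*197^1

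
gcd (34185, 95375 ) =5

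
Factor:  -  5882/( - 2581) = 2^1 * 17^1*29^( - 1) * 89^( - 1)*173^1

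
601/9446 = 601/9446 = 0.06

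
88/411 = 88/411 = 0.21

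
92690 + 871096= 963786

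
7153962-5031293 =2122669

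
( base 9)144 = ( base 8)171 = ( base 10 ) 121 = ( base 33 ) 3M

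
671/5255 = 671/5255 = 0.13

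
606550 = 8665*70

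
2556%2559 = 2556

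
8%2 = 0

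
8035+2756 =10791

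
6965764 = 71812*97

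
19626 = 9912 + 9714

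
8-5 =3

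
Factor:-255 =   -  3^1*5^1*17^1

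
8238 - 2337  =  5901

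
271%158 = 113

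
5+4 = 9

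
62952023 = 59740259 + 3211764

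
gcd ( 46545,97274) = 1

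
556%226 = 104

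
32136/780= 206/5= 41.20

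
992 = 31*32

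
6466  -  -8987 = 15453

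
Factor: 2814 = 2^1*3^1*7^1*67^1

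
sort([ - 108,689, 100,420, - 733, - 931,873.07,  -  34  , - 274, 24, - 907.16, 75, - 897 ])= [ - 931,  -  907.16, - 897 , - 733 ,- 274, - 108, - 34, 24, 75 , 100, 420,689, 873.07]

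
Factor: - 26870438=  - 2^1* 7^1*17^1  *112901^1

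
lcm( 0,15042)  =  0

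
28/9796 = 7/2449=0.00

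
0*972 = 0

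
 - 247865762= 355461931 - 603327693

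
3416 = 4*854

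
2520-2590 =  - 70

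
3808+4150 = 7958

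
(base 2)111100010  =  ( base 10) 482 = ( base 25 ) J7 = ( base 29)GI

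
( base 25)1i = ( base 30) 1d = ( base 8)53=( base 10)43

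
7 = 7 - 0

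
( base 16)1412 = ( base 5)131023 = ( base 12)2b82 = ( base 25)85D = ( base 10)5138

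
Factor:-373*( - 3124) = 2^2*11^1*71^1*373^1= 1165252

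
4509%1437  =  198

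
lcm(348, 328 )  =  28536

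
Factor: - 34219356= - 2^2 * 3^1*2851613^1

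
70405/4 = 17601  +  1/4= 17601.25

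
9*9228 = 83052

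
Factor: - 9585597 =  - 3^1*7^1 * 456457^1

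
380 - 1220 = - 840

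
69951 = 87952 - 18001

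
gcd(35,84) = 7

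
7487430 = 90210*83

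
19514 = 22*887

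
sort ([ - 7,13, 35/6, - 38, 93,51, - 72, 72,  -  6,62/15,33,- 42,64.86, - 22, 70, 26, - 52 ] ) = [ - 72  , - 52 ,-42, - 38, - 22, - 7, - 6, 62/15 , 35/6,13,26,  33, 51,  64.86,70, 72,93 ] 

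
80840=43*1880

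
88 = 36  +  52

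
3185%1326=533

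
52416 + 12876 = 65292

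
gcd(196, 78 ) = 2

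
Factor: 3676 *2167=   7965892  =  2^2*11^1*197^1 * 919^1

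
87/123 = 29/41  =  0.71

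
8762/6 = 1460 + 1/3 = 1460.33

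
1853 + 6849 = 8702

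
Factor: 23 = 23^1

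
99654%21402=14046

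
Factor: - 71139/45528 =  - 2^( - 3 )*7^( - 1)*23^1*271^( - 1)*1031^1 = - 23713/15176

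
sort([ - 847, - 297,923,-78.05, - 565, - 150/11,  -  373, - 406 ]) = [ - 847,  -  565, - 406,- 373,- 297,-78.05, - 150/11, 923] 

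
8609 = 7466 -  - 1143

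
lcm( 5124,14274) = 199836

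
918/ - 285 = - 306/95 = - 3.22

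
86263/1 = 86263= 86263.00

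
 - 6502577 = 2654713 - 9157290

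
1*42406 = 42406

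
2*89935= 179870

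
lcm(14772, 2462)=14772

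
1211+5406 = 6617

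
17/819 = 17/819 =0.02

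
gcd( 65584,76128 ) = 16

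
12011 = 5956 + 6055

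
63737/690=92 + 257/690 = 92.37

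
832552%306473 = 219606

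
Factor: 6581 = 6581^1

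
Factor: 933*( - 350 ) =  - 326550 =- 2^1*3^1*5^2*7^1*311^1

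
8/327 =8/327 =0.02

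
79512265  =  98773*805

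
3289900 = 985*3340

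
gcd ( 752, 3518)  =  2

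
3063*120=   367560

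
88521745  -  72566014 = 15955731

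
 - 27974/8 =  - 3497+1/4 = - 3496.75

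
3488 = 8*436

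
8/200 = 1/25 = 0.04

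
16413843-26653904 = -10240061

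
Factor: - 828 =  - 2^2*3^2*23^1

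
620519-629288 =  - 8769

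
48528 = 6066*8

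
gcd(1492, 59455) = 1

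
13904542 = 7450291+6454251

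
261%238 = 23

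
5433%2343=747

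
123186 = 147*838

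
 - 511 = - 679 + 168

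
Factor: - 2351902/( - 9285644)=2^(- 1)*  7^2*103^1*233^1 * 733^( - 1) * 3167^(- 1) = 1175951/4642822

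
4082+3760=7842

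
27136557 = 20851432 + 6285125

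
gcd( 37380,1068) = 1068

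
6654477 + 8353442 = 15007919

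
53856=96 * 561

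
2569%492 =109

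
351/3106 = 351/3106 = 0.11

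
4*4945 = 19780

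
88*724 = 63712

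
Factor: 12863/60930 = 2^( - 1)*3^( - 2)*5^(-1)*19^1 = 19/90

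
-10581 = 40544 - 51125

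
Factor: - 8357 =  - 61^1*137^1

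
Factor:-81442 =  - 2^1*43^1*947^1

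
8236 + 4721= 12957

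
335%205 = 130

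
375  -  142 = 233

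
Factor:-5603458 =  - 2^1*7^1*400247^1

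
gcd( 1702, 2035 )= 37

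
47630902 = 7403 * 6434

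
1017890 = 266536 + 751354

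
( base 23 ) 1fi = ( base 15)3E7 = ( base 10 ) 892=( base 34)q8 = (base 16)37c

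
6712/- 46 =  - 3356/23 = - 145.91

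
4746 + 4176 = 8922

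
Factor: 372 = 2^2*3^1*31^1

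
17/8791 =17/8791 = 0.00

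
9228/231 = 39+73/77 = 39.95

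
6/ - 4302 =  - 1 + 716/717 = - 0.00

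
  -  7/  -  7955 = 7/7955 = 0.00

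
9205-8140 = 1065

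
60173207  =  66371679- 6198472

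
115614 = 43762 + 71852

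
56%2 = 0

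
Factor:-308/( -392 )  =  2^ ( - 1 )*7^ (- 1)*11^1 =11/14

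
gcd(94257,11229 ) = 3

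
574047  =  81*7087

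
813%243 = 84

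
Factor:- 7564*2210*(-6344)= 106049095360 = 2^6*5^1*13^2*17^1*31^1 * 61^2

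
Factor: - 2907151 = -13^1*113^1*1979^1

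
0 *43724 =0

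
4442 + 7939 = 12381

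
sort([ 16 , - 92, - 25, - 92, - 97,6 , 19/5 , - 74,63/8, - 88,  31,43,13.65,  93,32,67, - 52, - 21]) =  [ - 97,-92, - 92, - 88, - 74, - 52, - 25, - 21,  19/5,  6,63/8, 13.65, 16, 31,32,43,67,  93] 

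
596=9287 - 8691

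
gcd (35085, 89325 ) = 15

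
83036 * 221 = 18350956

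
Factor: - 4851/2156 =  - 9/4 = -2^(-2)*3^2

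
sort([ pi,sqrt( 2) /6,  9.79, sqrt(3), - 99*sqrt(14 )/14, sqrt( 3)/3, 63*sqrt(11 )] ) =[ - 99 * sqrt( 14) /14,sqrt( 2) /6 , sqrt( 3 )/3,  sqrt( 3) , pi,9.79, 63*sqrt(11 ) ]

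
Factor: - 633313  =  -97^1*6529^1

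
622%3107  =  622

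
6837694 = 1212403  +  5625291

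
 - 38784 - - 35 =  - 38749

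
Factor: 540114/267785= 2^1 * 3^1*5^(-1)*7^( - 2)*1093^( - 1 ) * 90019^1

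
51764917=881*58757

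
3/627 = 1/209 = 0.00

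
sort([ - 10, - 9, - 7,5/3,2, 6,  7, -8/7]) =[ - 10,-9,-7 ,  -  8/7, 5/3, 2,  6, 7]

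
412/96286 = 206/48143 = 0.00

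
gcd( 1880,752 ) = 376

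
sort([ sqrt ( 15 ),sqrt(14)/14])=[sqrt( 14)/14, sqrt( 15)]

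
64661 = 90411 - 25750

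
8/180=2/45= 0.04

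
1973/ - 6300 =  - 1  +  4327/6300 = -0.31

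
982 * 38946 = 38244972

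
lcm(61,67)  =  4087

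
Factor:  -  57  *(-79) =4503 = 3^1*19^1*79^1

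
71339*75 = 5350425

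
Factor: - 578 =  - 2^1*17^2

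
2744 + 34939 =37683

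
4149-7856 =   -  3707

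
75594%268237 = 75594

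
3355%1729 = 1626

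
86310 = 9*9590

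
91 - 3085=-2994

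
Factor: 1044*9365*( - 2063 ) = -20170074780 = - 2^2*3^2*5^1*29^1*1873^1*2063^1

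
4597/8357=4597/8357 = 0.55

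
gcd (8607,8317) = 1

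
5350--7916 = 13266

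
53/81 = 53/81 = 0.65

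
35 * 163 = 5705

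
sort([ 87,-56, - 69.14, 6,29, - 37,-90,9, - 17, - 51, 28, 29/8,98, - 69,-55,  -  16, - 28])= [ - 90 , - 69.14,- 69,-56,-55, - 51,  -  37,-28,-17, - 16, 29/8,6, 9, 28,29, 87,98]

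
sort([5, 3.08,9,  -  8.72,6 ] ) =[ - 8.72, 3.08,  5, 6, 9] 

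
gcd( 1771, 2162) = 23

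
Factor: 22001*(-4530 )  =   - 2^1*3^1*5^1 * 7^2*151^1* 449^1 = -99664530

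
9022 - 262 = 8760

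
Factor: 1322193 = 3^1*440731^1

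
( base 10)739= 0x2e3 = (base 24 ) 16J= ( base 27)10a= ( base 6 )3231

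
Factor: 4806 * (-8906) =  - 42802236= - 2^2*3^3*61^1*73^1 * 89^1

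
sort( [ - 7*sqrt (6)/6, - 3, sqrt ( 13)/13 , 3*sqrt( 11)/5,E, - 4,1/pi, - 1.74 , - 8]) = [ - 8 , - 4, - 3, - 7*sqrt(6)/6, - 1.74, sqrt (13)/13,1/pi,3*sqrt (11)/5,E]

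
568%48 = 40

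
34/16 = 17/8 = 2.12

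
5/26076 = 5/26076 = 0.00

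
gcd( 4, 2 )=2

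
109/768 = 109/768 = 0.14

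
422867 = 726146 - 303279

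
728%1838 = 728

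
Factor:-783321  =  -3^1*7^1*11^1 *3391^1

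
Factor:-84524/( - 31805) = 2^2*5^ ( - 1) * 11^1  *17^1*113^1*6361^ (-1) 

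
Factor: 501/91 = 3^1 * 7^(-1) * 13^ (-1) * 167^1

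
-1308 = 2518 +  - 3826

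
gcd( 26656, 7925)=1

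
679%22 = 19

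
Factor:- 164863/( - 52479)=3^(- 2 )*7^(-3 )*17^(  -  1 ) * 19^1 * 8677^1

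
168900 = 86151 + 82749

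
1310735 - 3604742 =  - 2294007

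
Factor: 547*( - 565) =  - 5^1 * 113^1*547^1 =- 309055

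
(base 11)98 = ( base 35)32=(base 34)35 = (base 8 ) 153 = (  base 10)107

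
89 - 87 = 2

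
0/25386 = 0 = 0.00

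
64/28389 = 64/28389 =0.00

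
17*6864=116688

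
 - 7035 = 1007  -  8042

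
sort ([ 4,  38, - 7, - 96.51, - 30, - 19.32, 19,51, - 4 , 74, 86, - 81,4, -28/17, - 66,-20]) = [ - 96.51, - 81, - 66, - 30,- 20, - 19.32, - 7, - 4, - 28/17, 4,4, 19, 38 , 51,74,86 ]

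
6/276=1/46= 0.02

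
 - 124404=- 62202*2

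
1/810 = 1/810 =0.00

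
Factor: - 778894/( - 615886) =293^( - 1)*1051^( - 1 )*389447^1= 389447/307943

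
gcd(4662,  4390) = 2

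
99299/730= 99299/730 = 136.03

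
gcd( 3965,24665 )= 5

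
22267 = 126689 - 104422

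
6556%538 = 100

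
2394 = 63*38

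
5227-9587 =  -4360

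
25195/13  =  1938 + 1/13 = 1938.08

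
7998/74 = 108 + 3/37 = 108.08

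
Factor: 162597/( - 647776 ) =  - 249/992 = - 2^( - 5 )*3^1*31^( - 1)*83^1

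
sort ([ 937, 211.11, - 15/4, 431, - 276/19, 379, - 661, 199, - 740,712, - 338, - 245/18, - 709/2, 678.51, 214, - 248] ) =[ - 740, - 661, - 709/2, - 338,  -  248, - 276/19, - 245/18, -15/4, 199, 211.11, 214,379 , 431,  678.51, 712, 937] 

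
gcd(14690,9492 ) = 226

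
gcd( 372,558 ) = 186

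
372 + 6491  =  6863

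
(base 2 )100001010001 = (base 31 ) 26l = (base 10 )2129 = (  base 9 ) 2825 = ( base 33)1vh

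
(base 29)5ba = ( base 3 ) 20012221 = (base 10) 4534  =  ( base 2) 1000110110110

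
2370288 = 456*5198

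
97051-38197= 58854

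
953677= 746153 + 207524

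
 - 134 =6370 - 6504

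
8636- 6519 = 2117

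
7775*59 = 458725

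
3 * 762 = 2286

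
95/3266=95/3266 = 0.03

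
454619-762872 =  - 308253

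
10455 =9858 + 597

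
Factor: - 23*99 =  - 3^2 * 11^1*23^1=-  2277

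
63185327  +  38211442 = 101396769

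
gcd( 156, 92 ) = 4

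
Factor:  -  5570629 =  - 19^1*41^1*7151^1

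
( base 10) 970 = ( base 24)1ga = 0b1111001010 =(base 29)14D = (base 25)1dk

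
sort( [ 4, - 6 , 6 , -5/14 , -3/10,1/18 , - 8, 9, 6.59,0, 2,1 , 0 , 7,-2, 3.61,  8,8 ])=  [ - 8, - 6, - 2, - 5/14, - 3/10,0,  0,1/18, 1,2 , 3.61,4,6,6.59 , 7,8, 8 , 9]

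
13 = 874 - 861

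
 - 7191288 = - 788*9126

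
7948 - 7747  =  201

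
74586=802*93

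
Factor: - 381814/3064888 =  - 190907/1532444 =-2^(-2)*23^( - 1 )*29^2*227^1* 16657^( - 1)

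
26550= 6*4425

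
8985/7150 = 1 + 367/1430 = 1.26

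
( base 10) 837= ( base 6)3513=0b1101000101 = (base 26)165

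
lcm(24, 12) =24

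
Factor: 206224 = 2^4*12889^1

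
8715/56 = 155+5/8=155.62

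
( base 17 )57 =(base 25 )3H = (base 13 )71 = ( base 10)92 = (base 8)134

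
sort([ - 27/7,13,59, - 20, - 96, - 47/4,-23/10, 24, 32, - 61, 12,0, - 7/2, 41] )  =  [ - 96, - 61, - 20, - 47/4, - 27/7, - 7/2, - 23/10,  0, 12, 13, 24,32, 41,59 ] 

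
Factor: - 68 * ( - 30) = 2^3 * 3^1 * 5^1*17^1= 2040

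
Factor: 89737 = 19^1*  4723^1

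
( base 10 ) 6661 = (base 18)12A1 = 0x1a05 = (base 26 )9M5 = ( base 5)203121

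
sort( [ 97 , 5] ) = [5, 97 ]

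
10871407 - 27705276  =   - 16833869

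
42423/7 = 42423/7 = 6060.43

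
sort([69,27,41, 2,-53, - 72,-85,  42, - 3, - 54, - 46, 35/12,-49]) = [ - 85, - 72,  -  54 , - 53,-49, -46, - 3,2, 35/12,27, 41, 42,69 ] 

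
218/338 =109/169 = 0.64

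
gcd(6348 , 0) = 6348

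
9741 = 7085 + 2656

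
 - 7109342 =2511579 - 9620921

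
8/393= 8/393 = 0.02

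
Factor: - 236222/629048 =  - 2^( - 2)*239^( - 1)*359^1 = - 359/956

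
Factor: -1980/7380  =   - 11/41 = - 11^1*41^( - 1)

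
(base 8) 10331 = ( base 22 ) 8K1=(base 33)3vn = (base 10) 4313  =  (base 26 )69n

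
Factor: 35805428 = 2^2*2063^1*4339^1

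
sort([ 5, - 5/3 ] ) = [  -  5/3,  5]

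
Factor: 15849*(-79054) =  - 1252926846 = - 2^1 * 3^3*29^2 * 47^1*587^1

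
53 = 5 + 48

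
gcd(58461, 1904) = 1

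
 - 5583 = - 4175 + -1408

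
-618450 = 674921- 1293371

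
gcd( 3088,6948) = 772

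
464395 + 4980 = 469375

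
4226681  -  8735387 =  - 4508706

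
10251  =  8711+1540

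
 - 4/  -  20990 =2/10495 = 0.00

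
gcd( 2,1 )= 1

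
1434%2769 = 1434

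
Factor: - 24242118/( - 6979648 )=2^( - 5 )*3^1*13^( - 1)*8389^( - 1)*4040353^1 = 12121059/3489824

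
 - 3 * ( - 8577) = 25731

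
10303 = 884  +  9419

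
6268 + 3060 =9328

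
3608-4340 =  - 732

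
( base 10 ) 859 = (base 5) 11414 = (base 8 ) 1533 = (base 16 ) 35B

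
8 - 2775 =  - 2767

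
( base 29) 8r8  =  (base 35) 64t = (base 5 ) 220034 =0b1110101011111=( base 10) 7519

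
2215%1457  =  758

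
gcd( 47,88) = 1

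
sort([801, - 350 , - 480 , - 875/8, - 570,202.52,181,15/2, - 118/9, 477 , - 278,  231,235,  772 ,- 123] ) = [ - 570, - 480, - 350,-278, - 123, -875/8, - 118/9, 15/2,181,202.52 , 231,235  ,  477, 772,801] 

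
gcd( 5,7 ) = 1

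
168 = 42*4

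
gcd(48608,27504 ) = 16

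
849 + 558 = 1407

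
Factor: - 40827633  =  -3^1*7^3*11^1*3607^1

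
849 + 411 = 1260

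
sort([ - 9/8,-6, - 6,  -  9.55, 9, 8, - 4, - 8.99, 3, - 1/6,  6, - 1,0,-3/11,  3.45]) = [ - 9.55, - 8.99, - 6,- 6,-4, - 9/8, - 1,  -  3/11,- 1/6,0, 3,  3.45, 6 , 8  ,  9 ]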